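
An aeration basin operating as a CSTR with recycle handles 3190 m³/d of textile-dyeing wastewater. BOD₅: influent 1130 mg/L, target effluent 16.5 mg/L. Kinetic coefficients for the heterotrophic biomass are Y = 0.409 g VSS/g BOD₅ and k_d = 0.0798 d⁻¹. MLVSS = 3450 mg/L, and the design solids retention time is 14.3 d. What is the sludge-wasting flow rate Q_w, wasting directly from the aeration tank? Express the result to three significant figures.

Q_w ≈ 197 m³/d

Rearranging the biomass balance for a CMAS with decay, V = Y·Q·ΔS·θ_c / [X·(1+k_d θ_c)] = 0.409 × 3190 × (1130 − 16.5) × 14.3 / [3450 × (1 + 0.0798 × 14.3)] = 2.08×10^7 / 7387 = 2812 m³.
With mixed-liquor wasting, θ_c = V/Q_w, so Q_w = V/θ_c = 2812/14.3 = 196.7 m³/d.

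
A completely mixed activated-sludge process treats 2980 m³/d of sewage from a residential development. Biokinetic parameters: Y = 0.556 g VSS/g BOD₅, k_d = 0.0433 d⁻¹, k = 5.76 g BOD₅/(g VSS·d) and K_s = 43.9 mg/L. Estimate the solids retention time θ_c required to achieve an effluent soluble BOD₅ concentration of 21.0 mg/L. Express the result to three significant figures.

At the target effluent, Y k S/(K_s+S) = 0.556×5.76×21.0/64.90 = 1.036 d⁻¹.
Then 1/θ_c = μ − k_d = 1.036 − 0.0433 = 0.9930 d⁻¹, giving θ_c = 1.007 d.

θ_c ≈ 1.01 d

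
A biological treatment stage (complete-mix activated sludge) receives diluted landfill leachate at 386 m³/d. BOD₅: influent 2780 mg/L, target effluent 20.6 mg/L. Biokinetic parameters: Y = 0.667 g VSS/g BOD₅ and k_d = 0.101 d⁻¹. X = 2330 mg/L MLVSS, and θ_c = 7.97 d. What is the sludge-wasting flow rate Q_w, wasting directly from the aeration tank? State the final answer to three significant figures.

Q_w ≈ 169 m³/d

Steady-state biomass mass balance: V·X·(1 + k_d·θ_c) = Y·Q·(S₀ − S)·θ_c, so V = 0.667 × 386 × (2780 − 20.6) × 7.97 / [2330 × (1 + 0.101 × 7.97)] = 5.66×10^6 / 4206 = 1346 m³.
Wasting from the aeration tank: Q_w = V / θ_c = 1346 / 7.97 = 168.9 m³/d.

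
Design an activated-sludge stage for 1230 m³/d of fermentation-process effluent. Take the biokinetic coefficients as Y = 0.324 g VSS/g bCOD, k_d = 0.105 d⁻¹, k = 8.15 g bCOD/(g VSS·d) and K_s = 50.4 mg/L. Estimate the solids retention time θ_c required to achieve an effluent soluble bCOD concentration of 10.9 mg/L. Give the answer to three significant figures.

Specific growth rate at S = 10.9 mg/L: μ = YkS/(K_s+S) = 0.324·8.15·10.9/(50.4+10.9) = 0.4695 d⁻¹.
1/θ_c = 0.4695 − 0.105 = 0.3645 d⁻¹, so θ_c = 2.743 d.

θ_c ≈ 2.74 d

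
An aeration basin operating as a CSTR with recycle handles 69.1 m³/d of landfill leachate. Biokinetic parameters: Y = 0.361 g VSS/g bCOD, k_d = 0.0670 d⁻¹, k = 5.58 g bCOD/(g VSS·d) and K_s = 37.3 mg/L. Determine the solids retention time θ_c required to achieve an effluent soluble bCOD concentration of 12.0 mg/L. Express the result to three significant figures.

θ_c ≈ 2.36 d

Specific growth rate at S = 12.0 mg/L: μ = YkS/(K_s+S) = 0.361·5.58·12.0/(37.3+12.0) = 0.4903 d⁻¹.
1/θ_c = 0.4903 − 0.0670 = 0.4233 d⁻¹, so θ_c = 2.362 d.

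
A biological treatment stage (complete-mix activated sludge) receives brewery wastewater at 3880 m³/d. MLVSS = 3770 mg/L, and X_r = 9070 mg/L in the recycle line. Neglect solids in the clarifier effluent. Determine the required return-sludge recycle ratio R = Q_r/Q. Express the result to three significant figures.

R = Q_r/Q = X/(X_r − X) = 3770 / (9070 − 3770) = 0.7113.

R ≈ 0.711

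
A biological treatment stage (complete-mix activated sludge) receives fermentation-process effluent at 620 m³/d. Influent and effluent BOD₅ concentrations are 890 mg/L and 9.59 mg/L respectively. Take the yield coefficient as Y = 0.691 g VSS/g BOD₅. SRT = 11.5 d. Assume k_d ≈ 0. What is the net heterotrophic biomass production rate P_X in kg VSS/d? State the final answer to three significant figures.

Since k_d ≈ 0, Y_obs = Y = 0.691 g VSS/g BOD₅.
ΔS = 890 − 9.59 = 880.4 mg/L, so the substrate removal rate is 620 × 880.4/1000 = 545.9 kg BOD₅/d.
So the net sludge growth is P_X = 0.6910 × 545.9 = 377.2 kg VSS/d.

P_X ≈ 377 kg VSS/d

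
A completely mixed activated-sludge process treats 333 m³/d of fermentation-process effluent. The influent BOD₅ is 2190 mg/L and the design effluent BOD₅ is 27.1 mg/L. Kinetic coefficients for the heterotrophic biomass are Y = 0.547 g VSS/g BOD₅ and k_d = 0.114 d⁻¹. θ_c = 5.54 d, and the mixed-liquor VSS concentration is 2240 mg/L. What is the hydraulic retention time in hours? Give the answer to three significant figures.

τ ≈ 43.0 h

Steady-state biomass mass balance: V·X·(1 + k_d·θ_c) = Y·Q·(S₀ − S)·θ_c, so V = 0.547 × 333 × (2190 − 27.1) × 5.54 / [2240 × (1 + 0.114 × 5.54)] = 2.18×10^6 / 3655 = 597.2 m³.
τ = V/Q = 597.2/333 = 1.793 d, or 43.04 h.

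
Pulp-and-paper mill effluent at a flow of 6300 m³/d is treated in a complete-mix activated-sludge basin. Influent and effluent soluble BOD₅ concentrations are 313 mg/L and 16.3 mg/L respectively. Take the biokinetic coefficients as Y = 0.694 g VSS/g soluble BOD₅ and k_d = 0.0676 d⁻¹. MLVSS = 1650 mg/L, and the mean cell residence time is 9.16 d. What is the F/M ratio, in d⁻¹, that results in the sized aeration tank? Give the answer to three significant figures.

F/M ≈ 0.269 d⁻¹

Steady-state biomass mass balance: V·X·(1 + k_d·θ_c) = Y·Q·(S₀ − S)·θ_c, so V = 0.694 × 6300 × (313 − 16.3) × 9.16 / [1650 × (1 + 0.0676 × 9.16)] = 1.19×10^7 / 2672 = 4448 m³.
F/M = Q·S₀ / (V·X) = 6300 × 313 / (4448 × 1650) = 0.2687 g soluble BOD₅·(g VSS·d)⁻¹.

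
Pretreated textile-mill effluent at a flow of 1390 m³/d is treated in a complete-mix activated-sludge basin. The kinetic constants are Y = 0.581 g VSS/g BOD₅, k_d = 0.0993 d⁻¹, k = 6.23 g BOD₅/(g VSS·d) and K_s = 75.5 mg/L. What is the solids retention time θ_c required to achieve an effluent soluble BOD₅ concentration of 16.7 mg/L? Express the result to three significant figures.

θ_c ≈ 1.80 d

At the target effluent, Y k S/(K_s+S) = 0.581×6.23×16.7/92.20 = 0.6556 d⁻¹.
Then 1/θ_c = μ − k_d = 0.6556 − 0.0993 = 0.5563 d⁻¹, giving θ_c = 1.798 d.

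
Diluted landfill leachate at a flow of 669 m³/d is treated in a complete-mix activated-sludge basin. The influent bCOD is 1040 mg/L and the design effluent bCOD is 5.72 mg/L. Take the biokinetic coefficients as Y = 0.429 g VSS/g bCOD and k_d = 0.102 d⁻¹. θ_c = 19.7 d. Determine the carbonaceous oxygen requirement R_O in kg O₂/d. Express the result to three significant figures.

The observed yield is Y_obs = Y/(1 + k_d·θ_c) = 0.429 / (1 + 0.102 × 19.7) = 0.429 / 3.009 = 0.1426 g VSS per g bCOD removed.
Q·(S₀ − S) = 669 × (1040 − 5.72) × 10⁻³ = 691.9 kg/d removed.
Net sludge production P_X = 0.1426 × 691.9 = 98.64 kg VSS/d.
R_O = Q·ΔS − 1.42 P_X = 691.9 − 140.1 = 551.9 kg O₂/d.

R_O ≈ 552 kg O₂/d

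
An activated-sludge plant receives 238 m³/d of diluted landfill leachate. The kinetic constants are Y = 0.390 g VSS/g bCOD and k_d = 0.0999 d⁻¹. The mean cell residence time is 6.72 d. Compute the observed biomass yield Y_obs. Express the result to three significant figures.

The observed yield is Y_obs = Y/(1 + k_d·θ_c) = 0.390 / (1 + 0.0999 × 6.72) = 0.390 / 1.671 = 0.2333 g VSS per g bCOD removed.

Y_obs ≈ 0.233 g VSS/g bCOD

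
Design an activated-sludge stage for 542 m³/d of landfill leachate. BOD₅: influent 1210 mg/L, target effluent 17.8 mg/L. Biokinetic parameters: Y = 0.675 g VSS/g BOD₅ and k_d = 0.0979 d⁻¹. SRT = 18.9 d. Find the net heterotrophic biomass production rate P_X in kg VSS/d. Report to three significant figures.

The observed yield is Y_obs = Y/(1 + k_d·θ_c) = 0.675 / (1 + 0.0979 × 18.9) = 0.675 / 2.850 = 0.2368 g VSS per g BOD₅ removed.
Substrate removed = Q·(S₀ − S) = 542 m³/d × (1210 − 17.8) g/m³ = 6.46×10^5 g/d = 646.2 kg/d.
P_X = Y_obs · Q(S₀ − S) = 0.2368 × 646.2 = 153.0 kg VSS/d.

P_X ≈ 153 kg VSS/d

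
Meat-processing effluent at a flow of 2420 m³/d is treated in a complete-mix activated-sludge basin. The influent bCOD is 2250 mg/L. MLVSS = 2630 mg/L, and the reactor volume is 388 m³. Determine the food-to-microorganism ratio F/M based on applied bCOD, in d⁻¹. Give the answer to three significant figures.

F/M = Q·S₀ / (V·X) = 2420 × 2250 / (388.0 × 2630) = 5.336 g bCOD·(g VSS·d)⁻¹.

F/M ≈ 5.34 d⁻¹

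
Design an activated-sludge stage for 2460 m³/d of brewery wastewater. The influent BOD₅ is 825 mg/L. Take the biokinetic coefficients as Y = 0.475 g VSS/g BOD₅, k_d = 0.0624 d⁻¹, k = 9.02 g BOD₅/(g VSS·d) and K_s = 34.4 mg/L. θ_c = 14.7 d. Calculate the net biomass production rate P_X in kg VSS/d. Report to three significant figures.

P_X ≈ 502 kg VSS/d

For a completely mixed reactor with recycle the Lawrence–McCarty relation gives S = K_s·(1 + k_d·θ_c) / [θ_c·(Y·k − k_d) − 1] = 34.4 × (1 + 0.0624 × 14.7) / [14.7 × (0.475 × 9.02 − 0.0624) − 1] = 65.95 / 61.06 = 1.080 mg/L.
Correct the yield for decay: Y_obs = Y/(1 + k_d θ_c) = 0.475 / (1 + 0.0624 × 14.7) = 0.475 / 1.917 = 0.2477.
Mass of BOD₅ removed per day: Q(S₀ − S) = 2460 × 823.9 g/m³ = 2027 kg/d.
Biomass produced: P_X = Y_obs·Q·ΔS = 0.2477 × 2027 ≈ 502.1 kg VSS/d.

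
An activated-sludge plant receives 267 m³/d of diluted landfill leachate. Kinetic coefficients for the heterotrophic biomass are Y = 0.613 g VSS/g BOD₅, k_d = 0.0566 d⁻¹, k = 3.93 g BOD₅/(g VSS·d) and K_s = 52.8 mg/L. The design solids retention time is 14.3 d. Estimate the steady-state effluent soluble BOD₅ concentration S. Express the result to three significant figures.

From the Monod/SRT balance for a CMAS, S = K_s·(1+k_d θ_c)/[θ_c·(Y k − k_d) − 1] = 52.8 × (1 + 0.0566 × 14.3) / [14.3 × (0.613 × 3.93 − 0.0566) − 1] = 95.54 / 32.64 = 2.927 mg/L.

S ≈ 2.93 mg/L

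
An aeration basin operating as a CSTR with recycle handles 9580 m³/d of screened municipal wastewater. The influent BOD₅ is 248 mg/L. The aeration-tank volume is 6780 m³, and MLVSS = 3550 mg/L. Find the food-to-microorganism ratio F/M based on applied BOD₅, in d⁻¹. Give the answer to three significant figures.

F/M = Q·S₀ / (V·X) = 9580 × 248 / (6780 × 3550) = 0.09871 g BOD₅·(g VSS·d)⁻¹.

F/M ≈ 0.0987 d⁻¹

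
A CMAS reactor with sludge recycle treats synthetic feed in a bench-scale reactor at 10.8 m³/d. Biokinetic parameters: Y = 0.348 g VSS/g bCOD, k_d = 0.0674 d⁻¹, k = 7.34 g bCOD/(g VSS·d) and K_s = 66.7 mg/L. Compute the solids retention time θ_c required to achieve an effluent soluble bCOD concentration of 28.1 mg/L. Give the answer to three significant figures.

θ_c ≈ 1.45 d

At the target effluent, Y k S/(K_s+S) = 0.348×7.34×28.1/94.80 = 0.7571 d⁻¹.
1/θ_c = 0.7571 − 0.0674 = 0.6897 d⁻¹, so θ_c = 1.450 d.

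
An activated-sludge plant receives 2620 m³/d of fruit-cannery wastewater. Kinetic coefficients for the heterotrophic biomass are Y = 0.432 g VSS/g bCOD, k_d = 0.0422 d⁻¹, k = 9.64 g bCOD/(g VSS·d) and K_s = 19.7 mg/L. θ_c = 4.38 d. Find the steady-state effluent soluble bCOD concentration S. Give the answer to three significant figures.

S ≈ 1.37 mg/L

For a completely mixed reactor with recycle the Lawrence–McCarty relation gives S = K_s·(1 + k_d·θ_c) / [θ_c·(Y·k − k_d) − 1] = 19.7 × (1 + 0.0422 × 4.38) / [4.38 × (0.432 × 9.64 − 0.0422) − 1] = 23.34 / 17.06 = 1.369 mg/L.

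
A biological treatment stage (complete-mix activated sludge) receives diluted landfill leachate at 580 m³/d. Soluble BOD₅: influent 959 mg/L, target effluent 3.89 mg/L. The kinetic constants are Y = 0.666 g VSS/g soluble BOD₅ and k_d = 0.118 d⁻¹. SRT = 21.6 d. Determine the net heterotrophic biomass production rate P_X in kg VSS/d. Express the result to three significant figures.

Y_obs = Y / (1 + k_d θ_c) = 0.666 / (1 + 0.118 × 21.6) = 0.666 / 3.549 = 0.1877.
Q·(S₀ − S) = 580 × (959 − 3.89) × 10⁻³ = 554.0 kg/d removed.
Biomass produced: P_X = Y_obs·Q·ΔS = 0.1877 × 554.0 ≈ 104.0 kg VSS/d.

P_X ≈ 104 kg VSS/d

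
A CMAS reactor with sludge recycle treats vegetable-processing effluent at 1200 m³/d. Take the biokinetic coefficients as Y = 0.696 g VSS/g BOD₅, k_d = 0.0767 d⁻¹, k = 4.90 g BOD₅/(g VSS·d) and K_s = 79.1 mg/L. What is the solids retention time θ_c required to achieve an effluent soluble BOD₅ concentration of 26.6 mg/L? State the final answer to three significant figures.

θ_c ≈ 1.28 d

Specific growth rate at S = 26.6 mg/L: μ = YkS/(K_s+S) = 0.696·4.90·26.6/(79.1+26.6) = 0.8582 d⁻¹.
Then 1/θ_c = μ − k_d = 0.8582 − 0.0767 = 0.7815 d⁻¹, giving θ_c = 1.280 d.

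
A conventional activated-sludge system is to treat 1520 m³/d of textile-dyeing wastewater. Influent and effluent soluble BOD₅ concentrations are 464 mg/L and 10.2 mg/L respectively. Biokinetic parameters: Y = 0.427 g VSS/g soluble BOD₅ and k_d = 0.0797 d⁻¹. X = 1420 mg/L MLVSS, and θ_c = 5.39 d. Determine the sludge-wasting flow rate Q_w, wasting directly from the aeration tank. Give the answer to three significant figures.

Rearranging the biomass balance for a CMAS with decay, V = Y·Q·ΔS·θ_c / [X·(1+k_d θ_c)] = 0.427 × 1520 × (464 − 10.2) × 5.39 / [1420 × (1 + 0.0797 × 5.39)] = 1.59×10^6 / 2030 = 782.0 m³.
Wasting from the aeration tank: Q_w = V / θ_c = 782.0 / 5.39 = 145.1 m³/d.

Q_w ≈ 145 m³/d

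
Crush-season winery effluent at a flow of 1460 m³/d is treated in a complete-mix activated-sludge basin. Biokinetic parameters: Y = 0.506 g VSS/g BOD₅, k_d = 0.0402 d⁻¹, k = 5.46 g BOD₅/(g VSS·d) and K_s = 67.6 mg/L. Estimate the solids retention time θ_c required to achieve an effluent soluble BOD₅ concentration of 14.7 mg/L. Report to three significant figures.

θ_c ≈ 2.21 d

At the target effluent, Y k S/(K_s+S) = 0.506×5.46×14.7/82.30 = 0.4935 d⁻¹.
Then 1/θ_c = μ − k_d = 0.4935 − 0.0402 = 0.4533 d⁻¹, giving θ_c = 2.206 d.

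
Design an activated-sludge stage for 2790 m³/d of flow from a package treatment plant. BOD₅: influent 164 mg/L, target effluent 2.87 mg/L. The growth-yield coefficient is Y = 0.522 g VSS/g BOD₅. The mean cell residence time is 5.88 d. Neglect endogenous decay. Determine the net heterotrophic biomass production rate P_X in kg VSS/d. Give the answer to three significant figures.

P_X ≈ 235 kg VSS/d

Since k_d ≈ 0, Y_obs = Y = 0.522 g VSS/g BOD₅.
Q·(S₀ − S) = 2790 × (164 − 2.87) × 10⁻³ = 449.6 kg/d removed.
So the net sludge growth is P_X = 0.5220 × 449.6 = 234.7 kg VSS/d.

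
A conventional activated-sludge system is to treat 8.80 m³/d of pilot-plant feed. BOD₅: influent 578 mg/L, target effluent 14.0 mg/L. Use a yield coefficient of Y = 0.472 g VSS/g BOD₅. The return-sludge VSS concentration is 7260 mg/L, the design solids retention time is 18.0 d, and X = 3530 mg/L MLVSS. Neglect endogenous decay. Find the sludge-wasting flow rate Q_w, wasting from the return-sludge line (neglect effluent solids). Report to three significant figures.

With k_d = 0 the design equation reduces to V = Y Q (S₀−S) θ_c / X = 0.472 × 8.80 × (578 − 14.0) × 18.0 / 3530 = 11.95 m³.
Wasting from the return line (neglecting effluent solids): Q_w = V·X / (θ_c·X_r) = 11.95 × 3530 / (18.0 × 7260) = 0.3227 m³/d.

Q_w ≈ 0.323 m³/d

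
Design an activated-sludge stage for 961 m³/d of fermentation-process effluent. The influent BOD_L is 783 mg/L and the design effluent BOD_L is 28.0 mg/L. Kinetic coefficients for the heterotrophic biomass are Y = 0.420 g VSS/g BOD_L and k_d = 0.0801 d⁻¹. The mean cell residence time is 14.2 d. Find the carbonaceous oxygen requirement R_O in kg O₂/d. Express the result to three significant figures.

R_O ≈ 523 kg O₂/d

Y_obs = Y / (1 + k_d θ_c) = 0.420 / (1 + 0.0801 × 14.2) = 0.420 / 2.137 = 0.1965.
ΔS = 783 − 28.0 = 755.0 mg/L, so the substrate removal rate is 961 × 755.0/1000 = 725.6 kg BOD_L/d.
Net sludge production P_X = 0.1965 × 725.6 = 142.6 kg VSS/d.
R_O = Q·(S₀ − S) − 1.42·P_X = 725.6 − 1.42 × 142.6 = 523.1 kg O₂/d.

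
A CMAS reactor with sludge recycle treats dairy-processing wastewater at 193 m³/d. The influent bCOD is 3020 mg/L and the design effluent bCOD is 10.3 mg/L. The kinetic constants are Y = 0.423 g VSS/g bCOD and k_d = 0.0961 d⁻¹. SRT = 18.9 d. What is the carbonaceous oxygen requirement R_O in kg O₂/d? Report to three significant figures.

R_O ≈ 457 kg O₂/d

Observed yield with endogenous decay: Y_obs = Y / (1 + k_d·θ_c) = 0.423 / (1 + 0.0961 × 18.9) = 0.423 / 2.816 = 0.1502 g VSS/g bCOD.
Mass of bCOD removed per day: Q(S₀ − S) = 193 × 3010 g/m³ = 580.9 kg/d.
P_X = Y_obs·Q·(S₀ − S) = 0.1502 × 580.9 = 87.25 kg VSS/d.
R_O = Q·ΔS − 1.42 P_X = 580.9 − 123.9 = 457.0 kg O₂/d.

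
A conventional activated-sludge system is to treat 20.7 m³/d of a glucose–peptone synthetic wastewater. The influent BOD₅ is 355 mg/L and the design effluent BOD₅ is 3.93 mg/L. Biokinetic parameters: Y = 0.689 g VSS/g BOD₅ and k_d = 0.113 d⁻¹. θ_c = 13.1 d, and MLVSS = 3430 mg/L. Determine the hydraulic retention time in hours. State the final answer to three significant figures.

τ ≈ 8.94 h

Rearranging the biomass balance for a CMAS with decay, V = Y·Q·ΔS·θ_c / [X·(1+k_d θ_c)] = 0.689 × 20.7 × (355 − 3.93) × 13.1 / [3430 × (1 + 0.113 × 13.1)] = 6.56×10^4 / 8507 = 7.710 m³.
HRT = V/Q = 7.710 m³ / 20.7 m³·d⁻¹ = 0.3725 d × 24 = 8.939 h.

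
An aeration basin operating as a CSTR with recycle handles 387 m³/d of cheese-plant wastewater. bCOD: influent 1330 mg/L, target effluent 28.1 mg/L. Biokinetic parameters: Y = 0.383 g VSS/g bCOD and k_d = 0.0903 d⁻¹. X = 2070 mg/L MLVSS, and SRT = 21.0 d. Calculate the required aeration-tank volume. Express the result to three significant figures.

V ≈ 676 m³

From the SRT design equation V = Y Q (S₀−S) θ_c / [X (1 + k_d θ_c)] = 0.383 × 387 × (1330 − 28.1) × 21.0 / [2070 × (1 + 0.0903 × 21.0)] = 4.05×10^6 / 5995 = 675.9 m³.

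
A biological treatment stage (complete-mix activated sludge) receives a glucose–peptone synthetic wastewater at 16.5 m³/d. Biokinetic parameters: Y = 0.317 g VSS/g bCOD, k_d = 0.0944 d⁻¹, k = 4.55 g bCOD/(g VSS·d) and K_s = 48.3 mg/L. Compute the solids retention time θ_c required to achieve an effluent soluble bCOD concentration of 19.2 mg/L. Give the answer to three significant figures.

From 1/θ_c = Y·k·S/(K_s + S) − k_d: Y·k·S/(K_s+S) = 0.317 × 4.55 × 19.2 / (48.3 + 19.2) = 0.4103 d⁻¹.
Then 1/θ_c = μ − k_d = 0.4103 − 0.0944 = 0.3159 d⁻¹, giving θ_c = 3.166 d.

θ_c ≈ 3.17 d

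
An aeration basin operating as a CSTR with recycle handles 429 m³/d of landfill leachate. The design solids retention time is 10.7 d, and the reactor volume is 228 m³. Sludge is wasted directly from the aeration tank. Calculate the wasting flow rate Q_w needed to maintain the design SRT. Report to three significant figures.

With mixed-liquor wasting, θ_c = V/Q_w, so Q_w = V/θ_c = 228.0/10.7 = 21.31 m³/d.

Q_w ≈ 21.3 m³/d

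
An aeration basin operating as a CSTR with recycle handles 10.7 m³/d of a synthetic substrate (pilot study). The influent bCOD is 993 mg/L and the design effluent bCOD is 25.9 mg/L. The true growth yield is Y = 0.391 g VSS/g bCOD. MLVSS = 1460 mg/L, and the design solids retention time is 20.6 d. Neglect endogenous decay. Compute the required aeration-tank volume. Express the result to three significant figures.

V ≈ 57.1 m³

With k_d = 0 the design equation reduces to V = Y Q (S₀−S) θ_c / X = 0.391 × 10.7 × (993 − 25.9) × 20.6 / 1460 = 57.09 m³.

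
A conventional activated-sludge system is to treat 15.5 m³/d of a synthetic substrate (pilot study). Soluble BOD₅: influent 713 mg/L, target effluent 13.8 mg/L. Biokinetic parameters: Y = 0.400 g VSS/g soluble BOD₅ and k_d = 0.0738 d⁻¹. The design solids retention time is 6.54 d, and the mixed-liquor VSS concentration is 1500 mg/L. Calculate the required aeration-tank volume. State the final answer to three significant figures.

V ≈ 12.7 m³

From the SRT design equation V = Y Q (S₀−S) θ_c / [X (1 + k_d θ_c)] = 0.400 × 15.5 × (713 − 13.8) × 6.54 / [1500 × (1 + 0.0738 × 6.54)] = 2.84×10^4 / 2224 = 12.75 m³.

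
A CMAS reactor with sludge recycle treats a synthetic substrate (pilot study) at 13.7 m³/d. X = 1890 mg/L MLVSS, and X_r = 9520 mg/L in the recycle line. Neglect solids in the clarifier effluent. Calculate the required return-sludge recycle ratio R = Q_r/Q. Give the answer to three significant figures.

R ≈ 0.248

Mass balance around the secondary clarifier (neglecting effluent solids): R = X / (X_r − X) = 1890 / (9520 − 1890) = 0.2477.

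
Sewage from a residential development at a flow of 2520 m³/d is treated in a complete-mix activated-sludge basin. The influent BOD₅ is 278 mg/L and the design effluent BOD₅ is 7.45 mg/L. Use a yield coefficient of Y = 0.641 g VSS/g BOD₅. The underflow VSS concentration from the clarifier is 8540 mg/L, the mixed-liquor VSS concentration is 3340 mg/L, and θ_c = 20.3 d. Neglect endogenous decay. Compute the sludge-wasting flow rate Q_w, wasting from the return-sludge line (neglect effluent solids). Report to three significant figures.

Q_w ≈ 51.2 m³/d

V·X = Y·Q·ΔS·θ_c gives V = 0.641 × 2520 × (278 − 7.45) × 20.3 / 3340 = 2656 m³.
Wasting from the return line (neglecting effluent solids): Q_w = V·X / (θ_c·X_r) = 2656 × 3340 / (20.3 × 8540) = 51.17 m³/d.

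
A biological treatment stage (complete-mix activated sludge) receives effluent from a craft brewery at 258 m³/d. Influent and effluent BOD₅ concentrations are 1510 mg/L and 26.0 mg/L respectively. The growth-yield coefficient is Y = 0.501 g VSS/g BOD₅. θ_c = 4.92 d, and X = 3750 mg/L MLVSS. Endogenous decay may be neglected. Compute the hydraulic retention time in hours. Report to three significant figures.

V·X = Y·Q·ΔS·θ_c gives V = 0.501 × 258 × (1510 − 26.0) × 4.92 / 3750 = 251.7 m³.
HRT = V/Q = 251.7 m³ / 258 m³·d⁻¹ = 0.9755 d × 24 = 23.41 h.

τ ≈ 23.4 h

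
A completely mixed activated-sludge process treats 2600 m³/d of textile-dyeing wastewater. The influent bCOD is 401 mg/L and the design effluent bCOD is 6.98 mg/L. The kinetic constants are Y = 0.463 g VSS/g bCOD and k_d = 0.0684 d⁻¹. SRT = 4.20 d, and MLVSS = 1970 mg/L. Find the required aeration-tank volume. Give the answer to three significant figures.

V ≈ 786 m³

From the SRT design equation V = Y Q (S₀−S) θ_c / [X (1 + k_d θ_c)] = 0.463 × 2600 × (401 − 6.98) × 4.20 / [1970 × (1 + 0.0684 × 4.20)] = 1.99×10^6 / 2536 = 785.6 m³.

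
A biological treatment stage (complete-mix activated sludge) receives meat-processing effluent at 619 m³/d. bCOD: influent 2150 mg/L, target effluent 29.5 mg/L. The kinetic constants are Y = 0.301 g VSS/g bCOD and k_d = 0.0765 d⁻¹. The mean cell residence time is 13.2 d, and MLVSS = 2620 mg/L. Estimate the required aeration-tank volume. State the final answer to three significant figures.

Steady-state biomass mass balance: V·X·(1 + k_d·θ_c) = Y·Q·(S₀ − S)·θ_c, so V = 0.301 × 619 × (2150 − 29.5) × 13.2 / [2620 × (1 + 0.0765 × 13.2)] = 5.22×10^6 / 5266 = 990.4 m³.

V ≈ 990 m³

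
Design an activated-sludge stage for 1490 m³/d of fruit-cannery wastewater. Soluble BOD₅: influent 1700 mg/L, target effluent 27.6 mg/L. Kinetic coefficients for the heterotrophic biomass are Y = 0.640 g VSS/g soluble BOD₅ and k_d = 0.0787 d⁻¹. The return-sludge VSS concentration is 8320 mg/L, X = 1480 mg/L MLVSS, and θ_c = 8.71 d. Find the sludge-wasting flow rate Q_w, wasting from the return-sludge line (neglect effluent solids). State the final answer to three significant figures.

From the SRT design equation V = Y Q (S₀−S) θ_c / [X (1 + k_d θ_c)] = 0.640 × 1490 × (1700 − 27.6) × 8.71 / [1480 × (1 + 0.0787 × 8.71)] = 1.39×10^7 / 2495 = 5569 m³.
Q_w = (V·X)/(θ_c X_r) = 5569 × 1480 / (8.71 × 8320) = 113.7 m³/d.

Q_w ≈ 114 m³/d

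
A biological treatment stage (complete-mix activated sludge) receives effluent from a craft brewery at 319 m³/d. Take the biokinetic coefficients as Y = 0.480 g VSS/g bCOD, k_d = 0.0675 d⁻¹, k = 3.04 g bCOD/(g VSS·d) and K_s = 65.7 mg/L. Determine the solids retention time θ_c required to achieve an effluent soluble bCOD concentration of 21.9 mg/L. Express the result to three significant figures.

θ_c ≈ 3.36 d

From 1/θ_c = Y·k·S/(K_s + S) − k_d: Y·k·S/(K_s+S) = 0.480 × 3.04 × 21.9 / (65.7 + 21.9) = 0.3648 d⁻¹.
1/θ_c = 0.3648 − 0.0675 = 0.2973 d⁻¹, so θ_c = 3.364 d.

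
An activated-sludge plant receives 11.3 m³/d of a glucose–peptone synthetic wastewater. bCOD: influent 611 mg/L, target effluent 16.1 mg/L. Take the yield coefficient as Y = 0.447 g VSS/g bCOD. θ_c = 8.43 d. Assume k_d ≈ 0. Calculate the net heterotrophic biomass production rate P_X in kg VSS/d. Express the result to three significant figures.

P_X ≈ 3.00 kg VSS/d

Since k_d ≈ 0, Y_obs = Y = 0.447 g VSS/g bCOD.
Q·(S₀ − S) = 11.3 × (611 − 16.1) × 10⁻³ = 6.722 kg/d removed.
P_X = Y_obs · Q(S₀ − S) = 0.4470 × 6.722 = 3.005 kg VSS/d.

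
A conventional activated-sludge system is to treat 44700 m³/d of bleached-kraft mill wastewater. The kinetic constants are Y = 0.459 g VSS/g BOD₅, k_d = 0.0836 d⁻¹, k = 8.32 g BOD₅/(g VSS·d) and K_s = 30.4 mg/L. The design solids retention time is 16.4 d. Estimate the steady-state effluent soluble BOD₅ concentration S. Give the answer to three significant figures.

For a completely mixed reactor with recycle the Lawrence–McCarty relation gives S = K_s·(1 + k_d·θ_c) / [θ_c·(Y·k − k_d) − 1] = 30.4 × (1 + 0.0836 × 16.4) / [16.4 × (0.459 × 8.32 − 0.0836) − 1] = 72.08 / 60.26 = 1.196 mg/L.

S ≈ 1.20 mg/L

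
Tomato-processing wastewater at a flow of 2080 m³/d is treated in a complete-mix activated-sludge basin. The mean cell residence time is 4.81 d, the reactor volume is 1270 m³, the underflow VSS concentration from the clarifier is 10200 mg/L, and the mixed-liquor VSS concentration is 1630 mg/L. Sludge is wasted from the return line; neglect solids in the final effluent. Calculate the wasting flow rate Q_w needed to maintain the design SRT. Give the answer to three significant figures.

Wasting from the return line (neglecting effluent solids): Q_w = V·X / (θ_c·X_r) = 1270 × 1630 / (4.81 × 10200) = 42.19 m³/d.

Q_w ≈ 42.2 m³/d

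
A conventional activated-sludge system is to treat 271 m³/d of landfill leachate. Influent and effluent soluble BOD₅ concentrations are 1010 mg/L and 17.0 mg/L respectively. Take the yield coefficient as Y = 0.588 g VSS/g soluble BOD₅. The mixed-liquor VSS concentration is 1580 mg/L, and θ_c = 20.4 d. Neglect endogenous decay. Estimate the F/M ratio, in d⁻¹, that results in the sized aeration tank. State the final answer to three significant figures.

F/M ≈ 0.0848 d⁻¹

V·X = Y·Q·ΔS·θ_c gives V = 0.588 × 271 × (1010 − 17.0) × 20.4 / 1580 = 2043 m³.
F/M = applied load / biomass = Q·S₀/(V·X) = 271 × 1010 / (2043 × 1580) = 0.08479 d⁻¹.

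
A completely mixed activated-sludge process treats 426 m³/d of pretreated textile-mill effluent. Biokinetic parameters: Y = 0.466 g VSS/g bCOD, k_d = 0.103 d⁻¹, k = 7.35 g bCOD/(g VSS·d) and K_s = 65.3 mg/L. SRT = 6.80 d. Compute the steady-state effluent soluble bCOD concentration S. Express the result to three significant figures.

From the Monod/SRT balance for a CMAS, S = K_s·(1+k_d θ_c)/[θ_c·(Y k − k_d) − 1] = 65.3 × (1 + 0.103 × 6.80) / [6.80 × (0.466 × 7.35 − 0.103) − 1] = 111.0 / 21.59 = 5.143 mg/L.

S ≈ 5.14 mg/L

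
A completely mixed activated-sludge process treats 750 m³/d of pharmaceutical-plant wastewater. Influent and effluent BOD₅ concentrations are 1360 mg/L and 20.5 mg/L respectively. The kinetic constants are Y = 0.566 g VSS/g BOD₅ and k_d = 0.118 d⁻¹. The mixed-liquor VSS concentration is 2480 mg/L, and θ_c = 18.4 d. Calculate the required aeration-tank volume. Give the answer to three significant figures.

Steady-state biomass mass balance: V·X·(1 + k_d·θ_c) = Y·Q·(S₀ − S)·θ_c, so V = 0.566 × 750 × (1360 − 20.5) × 18.4 / [2480 × (1 + 0.118 × 18.4)] = 1.05×10^7 / 7865 = 1330 m³.

V ≈ 1330 m³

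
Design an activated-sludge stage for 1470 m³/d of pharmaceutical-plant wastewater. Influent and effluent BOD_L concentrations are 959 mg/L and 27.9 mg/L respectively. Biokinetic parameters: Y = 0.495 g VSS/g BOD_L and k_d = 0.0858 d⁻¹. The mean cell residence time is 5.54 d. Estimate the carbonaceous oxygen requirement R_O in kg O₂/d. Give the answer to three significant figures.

Y_obs = Y / (1 + k_d θ_c) = 0.495 / (1 + 0.0858 × 5.54) = 0.495 / 1.475 = 0.3355.
Substrate removed = Q·(S₀ − S) = 1470 m³/d × (959 − 27.9) g/m³ = 1.37×10^6 g/d = 1369 kg/d.
P_X = Y_obs·Q·(S₀ − S) = 0.3355 × 1369 = 459.2 kg VSS/d.
R_O = Q·(S₀ − S) − 1.42·P_X = 1369 − 1.42 × 459.2 = 716.6 kg O₂/d.

R_O ≈ 717 kg O₂/d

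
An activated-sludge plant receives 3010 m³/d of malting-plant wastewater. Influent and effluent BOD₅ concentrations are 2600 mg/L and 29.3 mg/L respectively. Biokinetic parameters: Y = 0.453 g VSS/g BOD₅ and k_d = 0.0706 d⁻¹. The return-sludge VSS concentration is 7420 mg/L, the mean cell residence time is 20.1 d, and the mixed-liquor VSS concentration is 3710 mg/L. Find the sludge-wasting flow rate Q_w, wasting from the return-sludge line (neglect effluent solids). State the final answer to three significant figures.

Q_w ≈ 195 m³/d

From the SRT design equation V = Y Q (S₀−S) θ_c / [X (1 + k_d θ_c)] = 0.453 × 3010 × (2600 − 29.3) × 20.1 / [3710 × (1 + 0.0706 × 20.1)] = 7.05×10^7 / 8975 = 7850 m³.
Wasting from the return line (neglecting effluent solids): Q_w = V·X / (θ_c·X_r) = 7850 × 3710 / (20.1 × 7420) = 195.3 m³/d.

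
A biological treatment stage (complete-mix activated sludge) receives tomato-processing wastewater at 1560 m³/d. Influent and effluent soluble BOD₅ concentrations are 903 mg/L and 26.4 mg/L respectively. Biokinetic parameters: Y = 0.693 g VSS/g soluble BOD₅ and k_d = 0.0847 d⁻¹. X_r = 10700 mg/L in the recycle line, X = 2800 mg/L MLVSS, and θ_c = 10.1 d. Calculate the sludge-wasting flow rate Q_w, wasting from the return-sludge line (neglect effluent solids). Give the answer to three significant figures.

Q_w ≈ 47.7 m³/d

Rearranging the biomass balance for a CMAS with decay, V = Y·Q·ΔS·θ_c / [X·(1+k_d θ_c)] = 0.693 × 1560 × (903 − 26.4) × 10.1 / [2800 × (1 + 0.0847 × 10.1)] = 9.57×10^6 / 5195 = 1842 m³.
Wasting from the return line (neglecting effluent solids): Q_w = V·X / (θ_c·X_r) = 1842 × 2800 / (10.1 × 10700) = 47.73 m³/d.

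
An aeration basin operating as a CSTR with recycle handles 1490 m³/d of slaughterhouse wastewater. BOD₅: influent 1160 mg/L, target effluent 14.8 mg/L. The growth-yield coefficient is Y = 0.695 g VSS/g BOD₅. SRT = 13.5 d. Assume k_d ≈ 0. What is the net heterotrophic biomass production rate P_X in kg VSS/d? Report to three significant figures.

With endogenous decay neglected, the observed yield equals the true yield: Y_obs = Y = 0.695 g VSS/g BOD₅.
Substrate removed = Q·(S₀ − S) = 1490 m³/d × (1160 − 14.8) g/m³ = 1.71×10^6 g/d = 1706 kg/d.
Biomass produced: P_X = Y_obs·Q·ΔS = 0.6950 × 1706 ≈ 1186 kg VSS/d.

P_X ≈ 1190 kg VSS/d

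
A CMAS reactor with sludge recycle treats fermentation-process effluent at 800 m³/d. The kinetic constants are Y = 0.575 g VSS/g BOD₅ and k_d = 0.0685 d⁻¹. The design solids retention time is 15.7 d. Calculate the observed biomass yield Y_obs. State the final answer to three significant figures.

Y_obs ≈ 0.277 g VSS/g BOD₅

Observed yield with endogenous decay: Y_obs = Y / (1 + k_d·θ_c) = 0.575 / (1 + 0.0685 × 15.7) = 0.575 / 2.075 = 0.2770 g VSS/g BOD₅.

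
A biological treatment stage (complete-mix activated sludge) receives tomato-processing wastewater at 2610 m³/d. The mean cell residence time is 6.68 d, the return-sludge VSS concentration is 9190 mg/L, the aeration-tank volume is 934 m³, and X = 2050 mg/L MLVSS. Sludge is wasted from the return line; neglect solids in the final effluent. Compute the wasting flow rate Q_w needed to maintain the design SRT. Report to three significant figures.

Q_w ≈ 31.2 m³/d

θ_c = V·X/(Q_w·X_r) when wasting from the recycle, so Q_w = V·X/(θ_c·X_r) = 934.0 × 2050 / (6.68 × 9190) = 31.19 m³/d.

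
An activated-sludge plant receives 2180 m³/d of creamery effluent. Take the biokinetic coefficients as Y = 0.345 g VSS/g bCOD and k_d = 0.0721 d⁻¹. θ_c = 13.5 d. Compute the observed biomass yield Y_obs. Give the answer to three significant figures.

Y_obs ≈ 0.175 g VSS/g bCOD

Observed yield with endogenous decay: Y_obs = Y / (1 + k_d·θ_c) = 0.345 / (1 + 0.0721 × 13.5) = 0.345 / 1.973 = 0.1748 g VSS/g bCOD.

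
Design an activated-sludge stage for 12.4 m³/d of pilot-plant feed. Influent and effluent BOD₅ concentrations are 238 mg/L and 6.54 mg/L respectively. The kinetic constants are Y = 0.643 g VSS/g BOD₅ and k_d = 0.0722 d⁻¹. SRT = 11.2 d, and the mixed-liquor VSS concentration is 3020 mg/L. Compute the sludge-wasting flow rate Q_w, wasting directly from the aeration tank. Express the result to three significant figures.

Q_w ≈ 0.338 m³/d

Steady-state biomass mass balance: V·X·(1 + k_d·θ_c) = Y·Q·(S₀ − S)·θ_c, so V = 0.643 × 12.4 × (238 − 6.54) × 11.2 / [3020 × (1 + 0.0722 × 11.2)] = 2.07×10^4 / 5462 = 3.784 m³.
For wasting at MLVSS concentration, Q_w = V/θ_c = 3.784/11.2 = 0.3379 m³/d.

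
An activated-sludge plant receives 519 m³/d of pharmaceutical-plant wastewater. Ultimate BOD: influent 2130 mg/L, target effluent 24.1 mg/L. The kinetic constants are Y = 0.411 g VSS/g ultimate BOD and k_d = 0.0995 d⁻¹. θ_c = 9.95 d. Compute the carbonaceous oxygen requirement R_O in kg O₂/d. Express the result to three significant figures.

R_O ≈ 772 kg O₂/d

Y_obs = Y / (1 + k_d θ_c) = 0.411 / (1 + 0.0995 × 9.95) = 0.411 / 1.990 = 0.2065.
Mass of ultimate BOD removed per day: Q(S₀ − S) = 519 × 2106 g/m³ = 1093 kg/d.
Biomass synthesised: P_X = Y_obs × 1093 = 225.7 kg VSS/d.
Carbonaceous O₂ demand = substrate oxidised − cell-mass equivalent = 1093 − 1.42 × 225.7 = 772.4 kg O₂/d.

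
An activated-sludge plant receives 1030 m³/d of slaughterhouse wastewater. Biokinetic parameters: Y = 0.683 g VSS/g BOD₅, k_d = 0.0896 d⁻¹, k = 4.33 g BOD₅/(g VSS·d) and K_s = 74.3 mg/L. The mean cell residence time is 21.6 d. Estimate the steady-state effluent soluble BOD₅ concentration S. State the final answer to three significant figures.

S ≈ 3.58 mg/L

From the Monod/SRT balance for a CMAS, S = K_s·(1+k_d θ_c)/[θ_c·(Y k − k_d) − 1] = 74.3 × (1 + 0.0896 × 21.6) / [21.6 × (0.683 × 4.33 − 0.0896) − 1] = 218.1 / 60.94 = 3.579 mg/L.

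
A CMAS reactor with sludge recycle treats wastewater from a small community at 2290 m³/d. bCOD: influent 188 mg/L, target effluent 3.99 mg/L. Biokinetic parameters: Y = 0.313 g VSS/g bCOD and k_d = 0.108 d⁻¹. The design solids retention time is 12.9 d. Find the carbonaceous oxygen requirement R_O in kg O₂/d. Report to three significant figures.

The observed yield is Y_obs = Y/(1 + k_d·θ_c) = 0.313 / (1 + 0.108 × 12.9) = 0.313 / 2.393 = 0.1308 g VSS per g bCOD removed.
ΔS = 188 − 3.99 = 184.0 mg/L, so the substrate removal rate is 2290 × 184.0/1000 = 421.4 kg bCOD/d.
P_X = Y_obs·Q·(S₀ − S) = 0.1308 × 421.4 = 55.11 kg VSS/d.
R_O = Q·ΔS − 1.42 P_X = 421.4 − 78.26 = 343.1 kg O₂/d.

R_O ≈ 343 kg O₂/d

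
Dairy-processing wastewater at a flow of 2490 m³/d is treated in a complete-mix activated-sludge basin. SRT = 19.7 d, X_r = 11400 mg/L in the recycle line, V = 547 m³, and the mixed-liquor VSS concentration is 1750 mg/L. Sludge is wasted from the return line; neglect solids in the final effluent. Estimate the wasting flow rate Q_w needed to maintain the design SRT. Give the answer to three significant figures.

Q_w ≈ 4.26 m³/d

Q_w = (V·X)/(θ_c X_r) = 547.0 × 1750 / (19.7 × 11400) = 4.262 m³/d.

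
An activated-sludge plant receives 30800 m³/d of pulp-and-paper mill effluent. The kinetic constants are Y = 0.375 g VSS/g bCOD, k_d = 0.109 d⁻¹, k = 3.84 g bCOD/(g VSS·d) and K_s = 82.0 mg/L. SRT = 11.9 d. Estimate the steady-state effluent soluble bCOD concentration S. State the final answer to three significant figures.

Effluent substrate depends only on kinetics and SRT: S = K_s(1 + k_d θ_c) / [θ_c(Yk − k_d) − 1] = 82.0 × (1 + 0.109 × 11.9) / [11.9 × (0.375 × 3.84 − 0.109) − 1] = 188.4 / 14.84 = 12.69 mg/L.

S ≈ 12.7 mg/L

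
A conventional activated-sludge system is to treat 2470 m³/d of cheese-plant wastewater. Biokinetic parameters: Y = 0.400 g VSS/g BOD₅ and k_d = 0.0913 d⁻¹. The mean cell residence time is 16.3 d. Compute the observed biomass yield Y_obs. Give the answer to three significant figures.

Y_obs ≈ 0.161 g VSS/g BOD₅

Y_obs = Y / (1 + k_d θ_c) = 0.400 / (1 + 0.0913 × 16.3) = 0.400 / 2.488 = 0.1608.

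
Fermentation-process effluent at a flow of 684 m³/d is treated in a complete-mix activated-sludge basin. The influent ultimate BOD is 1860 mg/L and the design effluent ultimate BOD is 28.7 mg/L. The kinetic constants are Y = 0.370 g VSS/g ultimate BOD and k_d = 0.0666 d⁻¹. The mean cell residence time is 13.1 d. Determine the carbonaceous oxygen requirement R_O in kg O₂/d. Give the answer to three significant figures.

The observed yield is Y_obs = Y/(1 + k_d·θ_c) = 0.370 / (1 + 0.0666 × 13.1) = 0.370 / 1.872 = 0.1976 g VSS per g ultimate BOD removed.
Substrate removed = Q·(S₀ − S) = 684 m³/d × (1860 − 28.7) g/m³ = 1.25×10^6 g/d = 1253 kg/d.
Net sludge production P_X = 0.1976 × 1253 = 247.5 kg VSS/d.
R_O = Q·(S₀ − S) − 1.42·P_X = 1253 − 1.42 × 247.5 = 901.1 kg O₂/d.

R_O ≈ 901 kg O₂/d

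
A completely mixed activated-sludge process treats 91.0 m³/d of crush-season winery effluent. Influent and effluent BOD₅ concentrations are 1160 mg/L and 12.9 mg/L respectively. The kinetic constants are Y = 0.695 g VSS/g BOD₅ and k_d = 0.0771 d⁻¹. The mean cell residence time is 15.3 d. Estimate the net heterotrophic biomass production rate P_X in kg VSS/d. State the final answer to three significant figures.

The observed yield is Y_obs = Y/(1 + k_d·θ_c) = 0.695 / (1 + 0.0771 × 15.3) = 0.695 / 2.180 = 0.3189 g VSS per g BOD₅ removed.
Q·(S₀ − S) = 91.0 × (1160 − 12.9) × 10⁻³ = 104.4 kg/d removed.
P_X = Y_obs · Q(S₀ − S) = 0.3189 × 104.4 = 33.28 kg VSS/d.

P_X ≈ 33.3 kg VSS/d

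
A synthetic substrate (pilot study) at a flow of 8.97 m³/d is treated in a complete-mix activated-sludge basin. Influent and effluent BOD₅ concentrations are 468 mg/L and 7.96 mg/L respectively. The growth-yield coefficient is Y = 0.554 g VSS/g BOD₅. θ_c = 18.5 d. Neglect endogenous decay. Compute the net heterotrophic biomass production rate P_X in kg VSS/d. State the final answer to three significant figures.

With endogenous decay neglected, the observed yield equals the true yield: Y_obs = Y = 0.554 g VSS/g BOD₅.
ΔS = 468 − 7.96 = 460.0 mg/L, so the substrate removal rate is 8.97 × 460.0/1000 = 4.127 kg BOD₅/d.
Biomass produced: P_X = Y_obs·Q·ΔS = 0.5540 × 4.127 ≈ 2.286 kg VSS/d.

P_X ≈ 2.29 kg VSS/d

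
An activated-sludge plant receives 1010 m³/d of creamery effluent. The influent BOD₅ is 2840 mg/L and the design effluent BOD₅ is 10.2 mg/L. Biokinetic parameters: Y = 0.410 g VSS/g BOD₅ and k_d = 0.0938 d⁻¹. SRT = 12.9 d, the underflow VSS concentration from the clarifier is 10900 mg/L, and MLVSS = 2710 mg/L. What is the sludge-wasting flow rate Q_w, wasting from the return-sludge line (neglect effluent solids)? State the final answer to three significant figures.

From the SRT design equation V = Y Q (S₀−S) θ_c / [X (1 + k_d θ_c)] = 0.410 × 1010 × (2840 − 10.2) × 12.9 / [2710 × (1 + 0.0938 × 12.9)] = 1.51×10^7 / 5989 = 2524 m³.
θ_c = V·X/(Q_w·X_r) when wasting from the recycle, so Q_w = V·X/(θ_c·X_r) = 2524 × 2710 / (12.9 × 10900) = 48.65 m³/d.

Q_w ≈ 48.6 m³/d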